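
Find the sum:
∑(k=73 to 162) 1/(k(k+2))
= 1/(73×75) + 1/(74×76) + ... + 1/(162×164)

Partial fractions: 1/(k(k+2)) = (1/2)[1/k - 1/(k+2)]
Telescoping leaves the first two and last two terms:
= (1/2)[1/73 + 1/74 - 1/163 - 1/164]
= 1081575/144406264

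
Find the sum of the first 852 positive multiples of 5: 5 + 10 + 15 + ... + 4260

Factor out 5: = 5(1 + 2 + ... + 852) = 5 × n(n+1)/2
= 5 × 852×853/2
= 5 × 363378
= 1816890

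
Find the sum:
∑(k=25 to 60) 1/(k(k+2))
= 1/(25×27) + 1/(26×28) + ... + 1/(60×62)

Partial fractions: 1/(k(k+2)) = (1/2)[1/k - 1/(k+2)]
Telescoping leaves the first two and last two terms:
= (1/2)[1/25 + 1/26 - 1/61 - 1/62]
= 28233/1229150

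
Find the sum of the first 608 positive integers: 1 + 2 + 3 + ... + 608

Formula: ∑k = n(n+1)/2
= 608×609/2
= 370272/2
= 185136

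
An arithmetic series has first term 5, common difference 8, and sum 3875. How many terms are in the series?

Using S = n/2 × [2a + (n-1)d]
3875 = n/2 × [2(5) + (n-1)(8)]
3875 = n/2 × [10 + 8n - 8]
7750 = n × [2 + 8n]
8n² + (2)n - 7750 = 0
Discriminant: Δ = (2)² - 4(8)(-7750) = 4 + 248000 = 248004
√Δ = 498
n = [-(2) + √Δ] / (2·8) = (-2 + 498) / 16 = 496 / 16 = 31
(The negative root is discarded since n must be a positive integer.)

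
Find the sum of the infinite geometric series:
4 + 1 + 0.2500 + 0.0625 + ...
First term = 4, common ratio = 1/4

For |r| < 1, S = a / (1 - r)
S = 4 / (1 - (1/4))
S = 4 / (3/4)
S = 16/3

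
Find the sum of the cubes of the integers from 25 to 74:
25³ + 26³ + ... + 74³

Use ∑_{k=1}^{n} k³ = [n(n+1)/2]², then subtract the first 24 terms.
∑_{k=1}^{74} k³ = [74×75/2]² = 2775² = 7700625
∑_{k=1}^{24} k³ = [24×25/2]² = 300² = 90000
∑_{k=25}^{74} k³ = 7700625 - 90000 = 7610625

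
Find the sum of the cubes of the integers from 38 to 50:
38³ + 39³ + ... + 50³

Use ∑_{k=1}^{n} k³ = [n(n+1)/2]², then subtract the first 37 terms.
∑_{k=1}^{50} k³ = [50×51/2]² = 1275² = 1625625
∑_{k=1}^{37} k³ = [37×38/2]² = 703² = 494209
∑_{k=38}^{50} k³ = 1625625 - 494209 = 1131416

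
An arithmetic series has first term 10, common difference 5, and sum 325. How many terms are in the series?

Using S = n/2 × [2a + (n-1)d]
325 = n/2 × [2(10) + (n-1)(5)]
325 = n/2 × [20 + 5n - 5]
650 = n × [15 + 5n]
5n² + (15)n - 650 = 0
Discriminant: Δ = (15)² - 4(5)(-650) = 225 + 13000 = 13225
√Δ = 115
n = [-(15) + √Δ] / (2·5) = (-15 + 115) / 10 = 100 / 10 = 10
(The negative root is discarded since n must be a positive integer.)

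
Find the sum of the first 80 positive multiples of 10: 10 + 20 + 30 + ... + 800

Factor out 10: = 10(1 + 2 + ... + 80) = 10 × n(n+1)/2
= 10 × 80×81/2
= 10 × 3240
= 32400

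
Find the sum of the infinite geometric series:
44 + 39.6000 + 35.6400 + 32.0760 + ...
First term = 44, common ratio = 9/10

For |r| < 1, S = a / (1 - r)
S = 44 / (1 - (9/10))
S = 44 / (1/10)
S = 440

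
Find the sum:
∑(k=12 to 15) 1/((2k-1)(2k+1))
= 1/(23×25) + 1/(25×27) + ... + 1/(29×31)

Partial fractions: 1/((2k-1)(2k+1)) = (1/2)[1/(2k-1) - 1/(2k+1)]
The series telescopes:
= (1/2)[1/23 - 1/31]
= 4/713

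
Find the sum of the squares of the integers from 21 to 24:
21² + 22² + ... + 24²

Use ∑_{k=1}^{n} k² = n(n+1)(2n+1)/6, then subtract the first 20 terms.
∑_{k=1}^{24} k² = 24×25×49/6 = 4900
∑_{k=1}^{20} k² = 20×21×41/6 = 2870
∑_{k=21}^{24} k² = 4900 - 2870 = 2030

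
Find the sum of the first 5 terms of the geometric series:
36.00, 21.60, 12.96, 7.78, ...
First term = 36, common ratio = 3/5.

Sₙ = a(1 - rⁿ) / (1 - r)
S_5 = 36(1 - (3/5)^5) / (1 - (3/5))
S_5 = 36(1 - (243/3125)) / (2/5)
S_5 = 51876/625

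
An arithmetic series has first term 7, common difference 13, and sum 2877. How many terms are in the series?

Using S = n/2 × [2a + (n-1)d]
2877 = n/2 × [2(7) + (n-1)(13)]
2877 = n/2 × [14 + 13n - 13]
5754 = n × [1 + 13n]
13n² + (1)n - 5754 = 0
Discriminant: Δ = (1)² - 4(13)(-5754) = 1 + 299208 = 299209
√Δ = 547
n = [-(1) + √Δ] / (2·13) = (-1 + 547) / 26 = 546 / 26 = 21
(The negative root is discarded since n must be a positive integer.)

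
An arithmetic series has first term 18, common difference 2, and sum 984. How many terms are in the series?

Using S = n/2 × [2a + (n-1)d]
984 = n/2 × [2(18) + (n-1)(2)]
984 = n/2 × [36 + 2n - 2]
1968 = n × [34 + 2n]
2n² + (34)n - 1968 = 0
Discriminant: Δ = (34)² - 4(2)(-1968) = 1156 + 15744 = 16900
√Δ = 130
n = [-(34) + √Δ] / (2·2) = (-34 + 130) / 4 = 96 / 4 = 24
(The negative root is discarded since n must be a positive integer.)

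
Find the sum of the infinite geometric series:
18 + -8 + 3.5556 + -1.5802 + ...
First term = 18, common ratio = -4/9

For |r| < 1, S = a / (1 - r)
S = 18 / (1 - (-4/9))
S = 18 / (13/9)
S = 162/13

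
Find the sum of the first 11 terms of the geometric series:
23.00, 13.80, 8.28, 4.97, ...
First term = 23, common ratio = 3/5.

Sₙ = a(1 - rⁿ) / (1 - r)
S_11 = 23(1 - (3/5)^11) / (1 - (3/5))
S_11 = 23(1 - (177147/48828125)) / (2/5)
S_11 = 559486247/9765625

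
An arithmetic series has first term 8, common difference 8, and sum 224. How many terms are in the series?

Using S = n/2 × [2a + (n-1)d]
224 = n/2 × [2(8) + (n-1)(8)]
224 = n/2 × [16 + 8n - 8]
448 = n × [8 + 8n]
8n² + (8)n - 448 = 0
Discriminant: Δ = (8)² - 4(8)(-448) = 64 + 14336 = 14400
√Δ = 120
n = [-(8) + √Δ] / (2·8) = (-8 + 120) / 16 = 112 / 16 = 7
(The negative root is discarded since n must be a positive integer.)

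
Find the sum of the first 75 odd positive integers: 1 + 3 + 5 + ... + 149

Sum of first n odd numbers = n²
= 75²
= 5625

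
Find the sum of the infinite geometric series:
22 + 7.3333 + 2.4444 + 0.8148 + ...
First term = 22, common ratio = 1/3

For |r| < 1, S = a / (1 - r)
S = 22 / (1 - (1/3))
S = 22 / (2/3)
S = 33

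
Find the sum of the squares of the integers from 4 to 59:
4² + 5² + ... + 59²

Use ∑_{k=1}^{n} k² = n(n+1)(2n+1)/6, then subtract the first 3 terms.
∑_{k=1}^{59} k² = 59×60×119/6 = 70210
∑_{k=1}^{3} k² = 3×4×7/6 = 14
∑_{k=4}^{59} k² = 70210 - 14 = 70196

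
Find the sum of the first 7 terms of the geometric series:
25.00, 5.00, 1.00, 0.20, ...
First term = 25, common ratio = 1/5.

Sₙ = a(1 - rⁿ) / (1 - r)
S_7 = 25(1 - (1/5)^7) / (1 - (1/5))
S_7 = 25(1 - (1/78125)) / (4/5)
S_7 = 19531/625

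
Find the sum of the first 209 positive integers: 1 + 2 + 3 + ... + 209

Formula: ∑k = n(n+1)/2
= 209×210/2
= 43890/2
= 21945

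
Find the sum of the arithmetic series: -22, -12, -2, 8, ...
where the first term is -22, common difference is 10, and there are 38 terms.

Sₙ = n/2 × (first + last)
Last term = a + (n-1)d = -22 + (38-1)×10 = 348
S_38 = 38/2 × (-22 + 348)
S_38 = 38/2 × 326 = 6194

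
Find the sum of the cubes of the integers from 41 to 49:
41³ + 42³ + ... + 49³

Use ∑_{k=1}^{n} k³ = [n(n+1)/2]², then subtract the first 40 terms.
∑_{k=1}^{49} k³ = [49×50/2]² = 1225² = 1500625
∑_{k=1}^{40} k³ = [40×41/2]² = 820² = 672400
∑_{k=41}^{49} k³ = 1500625 - 672400 = 828225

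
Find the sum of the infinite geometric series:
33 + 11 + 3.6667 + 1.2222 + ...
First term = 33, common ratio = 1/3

For |r| < 1, S = a / (1 - r)
S = 33 / (1 - (1/3))
S = 33 / (2/3)
S = 99/2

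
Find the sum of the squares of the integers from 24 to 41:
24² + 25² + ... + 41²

Use ∑_{k=1}^{n} k² = n(n+1)(2n+1)/6, then subtract the first 23 terms.
∑_{k=1}^{41} k² = 41×42×83/6 = 23821
∑_{k=1}^{23} k² = 23×24×47/6 = 4324
∑_{k=24}^{41} k² = 23821 - 4324 = 19497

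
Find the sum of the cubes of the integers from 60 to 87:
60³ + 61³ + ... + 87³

Use ∑_{k=1}^{n} k³ = [n(n+1)/2]², then subtract the first 59 terms.
∑_{k=1}^{87} k³ = [87×88/2]² = 3828² = 14653584
∑_{k=1}^{59} k³ = [59×60/2]² = 1770² = 3132900
∑_{k=60}^{87} k³ = 14653584 - 3132900 = 11520684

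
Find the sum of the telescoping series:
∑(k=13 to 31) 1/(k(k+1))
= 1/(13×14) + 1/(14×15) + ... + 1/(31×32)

Partial fractions: 1/(k(k+1)) = 1/k - 1/(k+1)
The series telescopes:
= (1/13 - 1/14) + (1/14 - 1/15) + ... + (1/31 - 1/32)
= 1/13 - 1/32
= 19/416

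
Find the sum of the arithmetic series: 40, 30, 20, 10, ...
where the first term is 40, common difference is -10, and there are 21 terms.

Sₙ = n/2 × (first + last)
Last term = a + (n-1)d = 40 + (21-1)×(-10) = -160
S_21 = 21/2 × (40 + (-160))
S_21 = 21/2 × (-120) = -1260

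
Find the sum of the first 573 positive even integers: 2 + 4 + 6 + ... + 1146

Sum of first n even numbers = n(n+1)
= 573×574
= 328902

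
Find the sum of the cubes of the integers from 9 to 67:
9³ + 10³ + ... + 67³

Use ∑_{k=1}^{n} k³ = [n(n+1)/2]², then subtract the first 8 terms.
∑_{k=1}^{67} k³ = [67×68/2]² = 2278² = 5189284
∑_{k=1}^{8} k³ = [8×9/2]² = 36² = 1296
∑_{k=9}^{67} k³ = 5189284 - 1296 = 5187988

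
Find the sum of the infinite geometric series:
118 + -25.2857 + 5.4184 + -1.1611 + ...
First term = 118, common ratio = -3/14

For |r| < 1, S = a / (1 - r)
S = 118 / (1 - (-3/14))
S = 118 / (17/14)
S = 1652/17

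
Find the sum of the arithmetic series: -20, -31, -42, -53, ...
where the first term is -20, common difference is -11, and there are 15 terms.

Sₙ = n/2 × (first + last)
Last term = a + (n-1)d = -20 + (15-1)×(-11) = -174
S_15 = 15/2 × (-20 + (-174))
S_15 = 15/2 × (-194) = -1455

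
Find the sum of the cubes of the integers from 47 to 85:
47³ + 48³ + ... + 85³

Use ∑_{k=1}^{n} k³ = [n(n+1)/2]², then subtract the first 46 terms.
∑_{k=1}^{85} k³ = [85×86/2]² = 3655² = 13359025
∑_{k=1}^{46} k³ = [46×47/2]² = 1081² = 1168561
∑_{k=47}^{85} k³ = 13359025 - 1168561 = 12190464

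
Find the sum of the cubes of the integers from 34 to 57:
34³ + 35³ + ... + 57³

Use ∑_{k=1}^{n} k³ = [n(n+1)/2]², then subtract the first 33 terms.
∑_{k=1}^{57} k³ = [57×58/2]² = 1653² = 2732409
∑_{k=1}^{33} k³ = [33×34/2]² = 561² = 314721
∑_{k=34}^{57} k³ = 2732409 - 314721 = 2417688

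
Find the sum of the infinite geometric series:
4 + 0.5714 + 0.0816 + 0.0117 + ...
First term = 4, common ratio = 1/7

For |r| < 1, S = a / (1 - r)
S = 4 / (1 - (1/7))
S = 4 / (6/7)
S = 14/3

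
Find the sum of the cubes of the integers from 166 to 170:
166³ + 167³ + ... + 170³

Use ∑_{k=1}^{n} k³ = [n(n+1)/2]², then subtract the first 165 terms.
∑_{k=1}^{170} k³ = [170×171/2]² = 14535² = 211266225
∑_{k=1}^{165} k³ = [165×166/2]² = 13695² = 187553025
∑_{k=166}^{170} k³ = 211266225 - 187553025 = 23713200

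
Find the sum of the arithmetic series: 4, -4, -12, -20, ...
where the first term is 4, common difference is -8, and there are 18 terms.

Sₙ = n/2 × (first + last)
Last term = a + (n-1)d = 4 + (18-1)×(-8) = -132
S_18 = 18/2 × (4 + (-132))
S_18 = 18/2 × (-128) = -1152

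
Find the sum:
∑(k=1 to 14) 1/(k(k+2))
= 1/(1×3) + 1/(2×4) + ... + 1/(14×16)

Partial fractions: 1/(k(k+2)) = (1/2)[1/k - 1/(k+2)]
Telescoping leaves the first two and last two terms:
= (1/2)[1/1 + 1/2 - 1/15 - 1/16]
= 329/480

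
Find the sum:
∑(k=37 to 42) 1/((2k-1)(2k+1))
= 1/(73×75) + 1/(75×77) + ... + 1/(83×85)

Partial fractions: 1/((2k-1)(2k+1)) = (1/2)[1/(2k-1) - 1/(2k+1)]
The series telescopes:
= (1/2)[1/73 - 1/85]
= 6/6205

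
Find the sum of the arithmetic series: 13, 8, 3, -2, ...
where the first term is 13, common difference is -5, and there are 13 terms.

Sₙ = n/2 × (first + last)
Last term = a + (n-1)d = 13 + (13-1)×(-5) = -47
S_13 = 13/2 × (13 + (-47))
S_13 = 13/2 × (-34) = -221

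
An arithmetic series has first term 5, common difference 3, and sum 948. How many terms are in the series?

Using S = n/2 × [2a + (n-1)d]
948 = n/2 × [2(5) + (n-1)(3)]
948 = n/2 × [10 + 3n - 3]
1896 = n × [7 + 3n]
3n² + (7)n - 1896 = 0
Discriminant: Δ = (7)² - 4(3)(-1896) = 49 + 22752 = 22801
√Δ = 151
n = [-(7) + √Δ] / (2·3) = (-7 + 151) / 6 = 144 / 6 = 24
(The negative root is discarded since n must be a positive integer.)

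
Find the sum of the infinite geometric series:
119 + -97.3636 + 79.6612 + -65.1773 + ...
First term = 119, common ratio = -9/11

For |r| < 1, S = a / (1 - r)
S = 119 / (1 - (-9/11))
S = 119 / (20/11)
S = 1309/20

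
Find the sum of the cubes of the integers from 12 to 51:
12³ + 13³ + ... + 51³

Use ∑_{k=1}^{n} k³ = [n(n+1)/2]², then subtract the first 11 terms.
∑_{k=1}^{51} k³ = [51×52/2]² = 1326² = 1758276
∑_{k=1}^{11} k³ = [11×12/2]² = 66² = 4356
∑_{k=12}^{51} k³ = 1758276 - 4356 = 1753920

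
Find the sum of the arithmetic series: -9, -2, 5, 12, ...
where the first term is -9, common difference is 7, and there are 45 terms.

Sₙ = n/2 × (first + last)
Last term = a + (n-1)d = -9 + (45-1)×7 = 299
S_45 = 45/2 × (-9 + 299)
S_45 = 45/2 × 290 = 6525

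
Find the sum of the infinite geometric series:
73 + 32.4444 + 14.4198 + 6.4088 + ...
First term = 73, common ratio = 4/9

For |r| < 1, S = a / (1 - r)
S = 73 / (1 - (4/9))
S = 73 / (5/9)
S = 657/5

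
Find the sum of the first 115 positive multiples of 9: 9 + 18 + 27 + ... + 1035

Factor out 9: = 9(1 + 2 + ... + 115) = 9 × n(n+1)/2
= 9 × 115×116/2
= 9 × 6670
= 60030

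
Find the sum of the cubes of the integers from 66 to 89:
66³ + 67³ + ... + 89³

Use ∑_{k=1}^{n} k³ = [n(n+1)/2]², then subtract the first 65 terms.
∑_{k=1}^{89} k³ = [89×90/2]² = 4005² = 16040025
∑_{k=1}^{65} k³ = [65×66/2]² = 2145² = 4601025
∑_{k=66}^{89} k³ = 16040025 - 4601025 = 11439000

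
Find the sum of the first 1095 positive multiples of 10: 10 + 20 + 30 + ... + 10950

Factor out 10: = 10(1 + 2 + ... + 1095) = 10 × n(n+1)/2
= 10 × 1095×1096/2
= 10 × 600060
= 6000600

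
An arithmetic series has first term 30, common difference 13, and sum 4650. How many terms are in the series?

Using S = n/2 × [2a + (n-1)d]
4650 = n/2 × [2(30) + (n-1)(13)]
4650 = n/2 × [60 + 13n - 13]
9300 = n × [47 + 13n]
13n² + (47)n - 9300 = 0
Discriminant: Δ = (47)² - 4(13)(-9300) = 2209 + 483600 = 485809
√Δ = 697
n = [-(47) + √Δ] / (2·13) = (-47 + 697) / 26 = 650 / 26 = 25
(The negative root is discarded since n must be a positive integer.)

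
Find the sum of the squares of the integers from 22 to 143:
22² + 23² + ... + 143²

Use ∑_{k=1}^{n} k² = n(n+1)(2n+1)/6, then subtract the first 21 terms.
∑_{k=1}^{143} k² = 143×144×287/6 = 984984
∑_{k=1}^{21} k² = 21×22×43/6 = 3311
∑_{k=22}^{143} k² = 984984 - 3311 = 981673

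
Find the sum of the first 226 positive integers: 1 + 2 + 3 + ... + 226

Formula: ∑k = n(n+1)/2
= 226×227/2
= 51302/2
= 25651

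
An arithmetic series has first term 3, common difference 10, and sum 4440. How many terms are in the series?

Using S = n/2 × [2a + (n-1)d]
4440 = n/2 × [2(3) + (n-1)(10)]
4440 = n/2 × [6 + 10n - 10]
8880 = n × [-4 + 10n]
10n² + (-4)n - 8880 = 0
Discriminant: Δ = (-4)² - 4(10)(-8880) = 16 + 355200 = 355216
√Δ = 596
n = [-(-4) + √Δ] / (2·10) = (4 + 596) / 20 = 600 / 20 = 30
(The negative root is discarded since n must be a positive integer.)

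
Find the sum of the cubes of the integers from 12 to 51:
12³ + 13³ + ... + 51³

Use ∑_{k=1}^{n} k³ = [n(n+1)/2]², then subtract the first 11 terms.
∑_{k=1}^{51} k³ = [51×52/2]² = 1326² = 1758276
∑_{k=1}^{11} k³ = [11×12/2]² = 66² = 4356
∑_{k=12}^{51} k³ = 1758276 - 4356 = 1753920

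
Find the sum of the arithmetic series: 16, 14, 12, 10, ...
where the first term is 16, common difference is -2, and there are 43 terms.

Sₙ = n/2 × (first + last)
Last term = a + (n-1)d = 16 + (43-1)×(-2) = -68
S_43 = 43/2 × (16 + (-68))
S_43 = 43/2 × (-52) = -1118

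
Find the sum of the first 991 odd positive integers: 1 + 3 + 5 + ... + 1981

Sum of first n odd numbers = n²
= 991²
= 982081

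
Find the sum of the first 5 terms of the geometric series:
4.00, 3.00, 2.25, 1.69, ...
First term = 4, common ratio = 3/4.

Sₙ = a(1 - rⁿ) / (1 - r)
S_5 = 4(1 - (3/4)^5) / (1 - (3/4))
S_5 = 4(1 - (243/1024)) / (1/4)
S_5 = 781/64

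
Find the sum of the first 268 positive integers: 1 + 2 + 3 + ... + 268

Formula: ∑k = n(n+1)/2
= 268×269/2
= 72092/2
= 36046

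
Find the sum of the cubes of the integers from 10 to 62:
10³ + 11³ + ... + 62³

Use ∑_{k=1}^{n} k³ = [n(n+1)/2]², then subtract the first 9 terms.
∑_{k=1}^{62} k³ = [62×63/2]² = 1953² = 3814209
∑_{k=1}^{9} k³ = [9×10/2]² = 45² = 2025
∑_{k=10}^{62} k³ = 3814209 - 2025 = 3812184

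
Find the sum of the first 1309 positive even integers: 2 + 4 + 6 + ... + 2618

Sum of first n even numbers = n(n+1)
= 1309×1310
= 1714790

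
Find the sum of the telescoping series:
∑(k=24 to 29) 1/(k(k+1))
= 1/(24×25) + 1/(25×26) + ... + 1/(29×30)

Partial fractions: 1/(k(k+1)) = 1/k - 1/(k+1)
The series telescopes:
= (1/24 - 1/25) + (1/25 - 1/26) + ... + (1/29 - 1/30)
= 1/24 - 1/30
= 1/120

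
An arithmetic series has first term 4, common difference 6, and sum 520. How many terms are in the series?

Using S = n/2 × [2a + (n-1)d]
520 = n/2 × [2(4) + (n-1)(6)]
520 = n/2 × [8 + 6n - 6]
1040 = n × [2 + 6n]
6n² + (2)n - 1040 = 0
Discriminant: Δ = (2)² - 4(6)(-1040) = 4 + 24960 = 24964
√Δ = 158
n = [-(2) + √Δ] / (2·6) = (-2 + 158) / 12 = 156 / 12 = 13
(The negative root is discarded since n must be a positive integer.)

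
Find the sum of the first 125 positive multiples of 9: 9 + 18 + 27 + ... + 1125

Factor out 9: = 9(1 + 2 + ... + 125) = 9 × n(n+1)/2
= 9 × 125×126/2
= 9 × 7875
= 70875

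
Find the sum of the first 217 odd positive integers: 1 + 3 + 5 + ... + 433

Sum of first n odd numbers = n²
= 217²
= 47089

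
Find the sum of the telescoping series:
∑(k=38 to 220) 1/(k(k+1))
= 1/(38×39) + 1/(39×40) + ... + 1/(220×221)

Partial fractions: 1/(k(k+1)) = 1/k - 1/(k+1)
The series telescopes:
= (1/38 - 1/39) + (1/39 - 1/40) + ... + (1/220 - 1/221)
= 1/38 - 1/221
= 183/8398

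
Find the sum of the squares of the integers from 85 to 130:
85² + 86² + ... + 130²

Use ∑_{k=1}^{n} k² = n(n+1)(2n+1)/6, then subtract the first 84 terms.
∑_{k=1}^{130} k² = 130×131×261/6 = 740805
∑_{k=1}^{84} k² = 84×85×169/6 = 201110
∑_{k=85}^{130} k² = 740805 - 201110 = 539695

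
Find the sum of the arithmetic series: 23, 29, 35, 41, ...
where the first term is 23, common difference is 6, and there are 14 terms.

Sₙ = n/2 × (first + last)
Last term = a + (n-1)d = 23 + (14-1)×6 = 101
S_14 = 14/2 × (23 + 101)
S_14 = 14/2 × 124 = 868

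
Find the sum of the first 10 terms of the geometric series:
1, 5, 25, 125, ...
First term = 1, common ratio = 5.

Sₙ = a(1 - rⁿ) / (1 - r)
S_10 = 1(1 - 5^10) / (1 - 5)
S_10 = 1(1 - 9765625) / (-4)
S_10 = 2441406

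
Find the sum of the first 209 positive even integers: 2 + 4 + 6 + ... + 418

Sum of first n even numbers = n(n+1)
= 209×210
= 43890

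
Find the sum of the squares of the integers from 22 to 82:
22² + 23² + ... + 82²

Use ∑_{k=1}^{n} k² = n(n+1)(2n+1)/6, then subtract the first 21 terms.
∑_{k=1}^{82} k² = 82×83×165/6 = 187165
∑_{k=1}^{21} k² = 21×22×43/6 = 3311
∑_{k=22}^{82} k² = 187165 - 3311 = 183854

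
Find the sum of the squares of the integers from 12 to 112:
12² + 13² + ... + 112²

Use ∑_{k=1}^{n} k² = n(n+1)(2n+1)/6, then subtract the first 11 terms.
∑_{k=1}^{112} k² = 112×113×225/6 = 474600
∑_{k=1}^{11} k² = 11×12×23/6 = 506
∑_{k=12}^{112} k² = 474600 - 506 = 474094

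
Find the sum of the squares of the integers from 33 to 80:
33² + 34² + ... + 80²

Use ∑_{k=1}^{n} k² = n(n+1)(2n+1)/6, then subtract the first 32 terms.
∑_{k=1}^{80} k² = 80×81×161/6 = 173880
∑_{k=1}^{32} k² = 32×33×65/6 = 11440
∑_{k=33}^{80} k² = 173880 - 11440 = 162440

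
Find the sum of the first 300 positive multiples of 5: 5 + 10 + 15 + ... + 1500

Factor out 5: = 5(1 + 2 + ... + 300) = 5 × n(n+1)/2
= 5 × 300×301/2
= 5 × 45150
= 225750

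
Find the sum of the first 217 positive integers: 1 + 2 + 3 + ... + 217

Formula: ∑k = n(n+1)/2
= 217×218/2
= 47306/2
= 23653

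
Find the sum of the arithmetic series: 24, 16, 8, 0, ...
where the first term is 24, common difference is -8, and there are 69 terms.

Sₙ = n/2 × (first + last)
Last term = a + (n-1)d = 24 + (69-1)×(-8) = -520
S_69 = 69/2 × (24 + (-520))
S_69 = 69/2 × (-496) = -17112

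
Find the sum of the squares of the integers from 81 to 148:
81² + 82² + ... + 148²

Use ∑_{k=1}^{n} k² = n(n+1)(2n+1)/6, then subtract the first 80 terms.
∑_{k=1}^{148} k² = 148×149×297/6 = 1091574
∑_{k=1}^{80} k² = 80×81×161/6 = 173880
∑_{k=81}^{148} k² = 1091574 - 173880 = 917694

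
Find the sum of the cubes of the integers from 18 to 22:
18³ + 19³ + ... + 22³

Use ∑_{k=1}^{n} k³ = [n(n+1)/2]², then subtract the first 17 terms.
∑_{k=1}^{22} k³ = [22×23/2]² = 253² = 64009
∑_{k=1}^{17} k³ = [17×18/2]² = 153² = 23409
∑_{k=18}^{22} k³ = 64009 - 23409 = 40600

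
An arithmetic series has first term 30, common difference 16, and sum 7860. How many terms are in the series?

Using S = n/2 × [2a + (n-1)d]
7860 = n/2 × [2(30) + (n-1)(16)]
7860 = n/2 × [60 + 16n - 16]
15720 = n × [44 + 16n]
16n² + (44)n - 15720 = 0
Discriminant: Δ = (44)² - 4(16)(-15720) = 1936 + 1006080 = 1008016
√Δ = 1004
n = [-(44) + √Δ] / (2·16) = (-44 + 1004) / 32 = 960 / 32 = 30
(The negative root is discarded since n must be a positive integer.)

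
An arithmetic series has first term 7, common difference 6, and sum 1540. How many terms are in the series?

Using S = n/2 × [2a + (n-1)d]
1540 = n/2 × [2(7) + (n-1)(6)]
1540 = n/2 × [14 + 6n - 6]
3080 = n × [8 + 6n]
6n² + (8)n - 3080 = 0
Discriminant: Δ = (8)² - 4(6)(-3080) = 64 + 73920 = 73984
√Δ = 272
n = [-(8) + √Δ] / (2·6) = (-8 + 272) / 12 = 264 / 12 = 22
(The negative root is discarded since n must be a positive integer.)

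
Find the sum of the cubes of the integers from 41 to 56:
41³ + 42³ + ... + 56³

Use ∑_{k=1}^{n} k³ = [n(n+1)/2]², then subtract the first 40 terms.
∑_{k=1}^{56} k³ = [56×57/2]² = 1596² = 2547216
∑_{k=1}^{40} k³ = [40×41/2]² = 820² = 672400
∑_{k=41}^{56} k³ = 2547216 - 672400 = 1874816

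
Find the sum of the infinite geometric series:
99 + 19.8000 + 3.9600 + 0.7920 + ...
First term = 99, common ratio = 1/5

For |r| < 1, S = a / (1 - r)
S = 99 / (1 - (1/5))
S = 99 / (4/5)
S = 495/4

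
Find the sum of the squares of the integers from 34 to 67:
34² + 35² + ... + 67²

Use ∑_{k=1}^{n} k² = n(n+1)(2n+1)/6, then subtract the first 33 terms.
∑_{k=1}^{67} k² = 67×68×135/6 = 102510
∑_{k=1}^{33} k² = 33×34×67/6 = 12529
∑_{k=34}^{67} k² = 102510 - 12529 = 89981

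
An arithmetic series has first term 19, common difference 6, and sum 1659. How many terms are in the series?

Using S = n/2 × [2a + (n-1)d]
1659 = n/2 × [2(19) + (n-1)(6)]
1659 = n/2 × [38 + 6n - 6]
3318 = n × [32 + 6n]
6n² + (32)n - 3318 = 0
Discriminant: Δ = (32)² - 4(6)(-3318) = 1024 + 79632 = 80656
√Δ = 284
n = [-(32) + √Δ] / (2·6) = (-32 + 284) / 12 = 252 / 12 = 21
(The negative root is discarded since n must be a positive integer.)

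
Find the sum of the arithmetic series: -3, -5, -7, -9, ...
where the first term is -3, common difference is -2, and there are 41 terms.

Sₙ = n/2 × (first + last)
Last term = a + (n-1)d = -3 + (41-1)×(-2) = -83
S_41 = 41/2 × (-3 + (-83))
S_41 = 41/2 × (-86) = -1763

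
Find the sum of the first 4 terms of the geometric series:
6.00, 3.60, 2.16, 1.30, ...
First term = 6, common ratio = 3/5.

Sₙ = a(1 - rⁿ) / (1 - r)
S_4 = 6(1 - (3/5)^4) / (1 - (3/5))
S_4 = 6(1 - (81/625)) / (2/5)
S_4 = 1632/125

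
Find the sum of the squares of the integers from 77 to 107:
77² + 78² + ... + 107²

Use ∑_{k=1}^{n} k² = n(n+1)(2n+1)/6, then subtract the first 76 terms.
∑_{k=1}^{107} k² = 107×108×215/6 = 414090
∑_{k=1}^{76} k² = 76×77×153/6 = 149226
∑_{k=77}^{107} k² = 414090 - 149226 = 264864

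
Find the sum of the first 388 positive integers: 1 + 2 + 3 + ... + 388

Formula: ∑k = n(n+1)/2
= 388×389/2
= 150932/2
= 75466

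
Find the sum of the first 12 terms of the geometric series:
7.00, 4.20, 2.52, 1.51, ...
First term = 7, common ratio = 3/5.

Sₙ = a(1 - rⁿ) / (1 - r)
S_12 = 7(1 - (3/5)^12) / (1 - (3/5))
S_12 = 7(1 - (531441/244140625)) / (2/5)
S_12 = 852632144/48828125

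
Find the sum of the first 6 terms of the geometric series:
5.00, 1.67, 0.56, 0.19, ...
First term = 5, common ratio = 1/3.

Sₙ = a(1 - rⁿ) / (1 - r)
S_6 = 5(1 - (1/3)^6) / (1 - (1/3))
S_6 = 5(1 - (1/729)) / (2/3)
S_6 = 1820/243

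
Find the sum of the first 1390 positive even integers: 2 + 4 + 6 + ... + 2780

Sum of first n even numbers = n(n+1)
= 1390×1391
= 1933490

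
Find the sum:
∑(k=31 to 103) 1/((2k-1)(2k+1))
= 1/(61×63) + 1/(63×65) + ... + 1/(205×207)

Partial fractions: 1/((2k-1)(2k+1)) = (1/2)[1/(2k-1) - 1/(2k+1)]
The series telescopes:
= (1/2)[1/61 - 1/207]
= 73/12627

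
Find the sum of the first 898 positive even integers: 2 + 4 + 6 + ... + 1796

Sum of first n even numbers = n(n+1)
= 898×899
= 807302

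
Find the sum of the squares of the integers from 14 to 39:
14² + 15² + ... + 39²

Use ∑_{k=1}^{n} k² = n(n+1)(2n+1)/6, then subtract the first 13 terms.
∑_{k=1}^{39} k² = 39×40×79/6 = 20540
∑_{k=1}^{13} k² = 13×14×27/6 = 819
∑_{k=14}^{39} k² = 20540 - 819 = 19721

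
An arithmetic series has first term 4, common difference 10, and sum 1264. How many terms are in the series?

Using S = n/2 × [2a + (n-1)d]
1264 = n/2 × [2(4) + (n-1)(10)]
1264 = n/2 × [8 + 10n - 10]
2528 = n × [-2 + 10n]
10n² + (-2)n - 2528 = 0
Discriminant: Δ = (-2)² - 4(10)(-2528) = 4 + 101120 = 101124
√Δ = 318
n = [-(-2) + √Δ] / (2·10) = (2 + 318) / 20 = 320 / 20 = 16
(The negative root is discarded since n must be a positive integer.)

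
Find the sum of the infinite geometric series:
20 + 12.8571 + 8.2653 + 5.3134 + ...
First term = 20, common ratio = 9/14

For |r| < 1, S = a / (1 - r)
S = 20 / (1 - (9/14))
S = 20 / (5/14)
S = 56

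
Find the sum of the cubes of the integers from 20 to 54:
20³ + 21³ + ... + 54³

Use ∑_{k=1}^{n} k³ = [n(n+1)/2]², then subtract the first 19 terms.
∑_{k=1}^{54} k³ = [54×55/2]² = 1485² = 2205225
∑_{k=1}^{19} k³ = [19×20/2]² = 190² = 36100
∑_{k=20}^{54} k³ = 2205225 - 36100 = 2169125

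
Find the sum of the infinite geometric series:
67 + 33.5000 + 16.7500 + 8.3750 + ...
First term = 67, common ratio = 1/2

For |r| < 1, S = a / (1 - r)
S = 67 / (1 - (1/2))
S = 67 / (1/2)
S = 134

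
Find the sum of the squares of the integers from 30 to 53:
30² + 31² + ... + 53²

Use ∑_{k=1}^{n} k² = n(n+1)(2n+1)/6, then subtract the first 29 terms.
∑_{k=1}^{53} k² = 53×54×107/6 = 51039
∑_{k=1}^{29} k² = 29×30×59/6 = 8555
∑_{k=30}^{53} k² = 51039 - 8555 = 42484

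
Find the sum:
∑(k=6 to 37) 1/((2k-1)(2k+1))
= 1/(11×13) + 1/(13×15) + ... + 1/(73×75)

Partial fractions: 1/((2k-1)(2k+1)) = (1/2)[1/(2k-1) - 1/(2k+1)]
The series telescopes:
= (1/2)[1/11 - 1/75]
= 32/825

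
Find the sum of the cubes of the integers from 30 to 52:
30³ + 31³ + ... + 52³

Use ∑_{k=1}^{n} k³ = [n(n+1)/2]², then subtract the first 29 terms.
∑_{k=1}^{52} k³ = [52×53/2]² = 1378² = 1898884
∑_{k=1}^{29} k³ = [29×30/2]² = 435² = 189225
∑_{k=30}^{52} k³ = 1898884 - 189225 = 1709659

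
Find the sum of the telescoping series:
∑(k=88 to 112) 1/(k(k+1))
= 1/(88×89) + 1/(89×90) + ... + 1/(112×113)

Partial fractions: 1/(k(k+1)) = 1/k - 1/(k+1)
The series telescopes:
= (1/88 - 1/89) + (1/89 - 1/90) + ... + (1/112 - 1/113)
= 1/88 - 1/113
= 25/9944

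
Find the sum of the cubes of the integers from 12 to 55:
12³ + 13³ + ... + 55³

Use ∑_{k=1}^{n} k³ = [n(n+1)/2]², then subtract the first 11 terms.
∑_{k=1}^{55} k³ = [55×56/2]² = 1540² = 2371600
∑_{k=1}^{11} k³ = [11×12/2]² = 66² = 4356
∑_{k=12}^{55} k³ = 2371600 - 4356 = 2367244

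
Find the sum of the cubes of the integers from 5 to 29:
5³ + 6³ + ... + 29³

Use ∑_{k=1}^{n} k³ = [n(n+1)/2]², then subtract the first 4 terms.
∑_{k=1}^{29} k³ = [29×30/2]² = 435² = 189225
∑_{k=1}^{4} k³ = [4×5/2]² = 10² = 100
∑_{k=5}^{29} k³ = 189225 - 100 = 189125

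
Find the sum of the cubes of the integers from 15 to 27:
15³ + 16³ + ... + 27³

Use ∑_{k=1}^{n} k³ = [n(n+1)/2]², then subtract the first 14 terms.
∑_{k=1}^{27} k³ = [27×28/2]² = 378² = 142884
∑_{k=1}^{14} k³ = [14×15/2]² = 105² = 11025
∑_{k=15}^{27} k³ = 142884 - 11025 = 131859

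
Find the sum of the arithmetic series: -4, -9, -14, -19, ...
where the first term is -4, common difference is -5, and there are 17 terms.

Sₙ = n/2 × (first + last)
Last term = a + (n-1)d = -4 + (17-1)×(-5) = -84
S_17 = 17/2 × (-4 + (-84))
S_17 = 17/2 × (-88) = -748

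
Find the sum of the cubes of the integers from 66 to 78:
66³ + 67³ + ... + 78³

Use ∑_{k=1}^{n} k³ = [n(n+1)/2]², then subtract the first 65 terms.
∑_{k=1}^{78} k³ = [78×79/2]² = 3081² = 9492561
∑_{k=1}^{65} k³ = [65×66/2]² = 2145² = 4601025
∑_{k=66}^{78} k³ = 9492561 - 4601025 = 4891536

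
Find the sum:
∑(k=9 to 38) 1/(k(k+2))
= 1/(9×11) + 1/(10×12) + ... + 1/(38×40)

Partial fractions: 1/(k(k+2)) = (1/2)[1/k - 1/(k+2)]
Telescoping leaves the first two and last two terms:
= (1/2)[1/9 + 1/10 - 1/39 - 1/40]
= 751/9360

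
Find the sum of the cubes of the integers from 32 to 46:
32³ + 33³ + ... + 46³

Use ∑_{k=1}^{n} k³ = [n(n+1)/2]², then subtract the first 31 terms.
∑_{k=1}^{46} k³ = [46×47/2]² = 1081² = 1168561
∑_{k=1}^{31} k³ = [31×32/2]² = 496² = 246016
∑_{k=32}^{46} k³ = 1168561 - 246016 = 922545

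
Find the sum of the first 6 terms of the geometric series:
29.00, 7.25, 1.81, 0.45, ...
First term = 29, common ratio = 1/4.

Sₙ = a(1 - rⁿ) / (1 - r)
S_6 = 29(1 - (1/4)^6) / (1 - (1/4))
S_6 = 29(1 - (1/4096)) / (3/4)
S_6 = 39585/1024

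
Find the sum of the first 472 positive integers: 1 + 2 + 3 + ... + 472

Formula: ∑k = n(n+1)/2
= 472×473/2
= 223256/2
= 111628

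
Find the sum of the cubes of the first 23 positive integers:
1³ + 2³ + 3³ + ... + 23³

Formula: ∑k³ = [n(n+1)/2]²
= [23×24/2]²
= 276²
= 76176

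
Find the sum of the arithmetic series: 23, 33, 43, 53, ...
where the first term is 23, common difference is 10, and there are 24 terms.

Sₙ = n/2 × (first + last)
Last term = a + (n-1)d = 23 + (24-1)×10 = 253
S_24 = 24/2 × (23 + 253)
S_24 = 24/2 × 276 = 3312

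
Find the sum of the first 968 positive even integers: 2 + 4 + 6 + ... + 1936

Sum of first n even numbers = n(n+1)
= 968×969
= 937992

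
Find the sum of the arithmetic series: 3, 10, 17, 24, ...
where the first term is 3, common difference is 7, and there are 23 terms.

Sₙ = n/2 × (first + last)
Last term = a + (n-1)d = 3 + (23-1)×7 = 157
S_23 = 23/2 × (3 + 157)
S_23 = 23/2 × 160 = 1840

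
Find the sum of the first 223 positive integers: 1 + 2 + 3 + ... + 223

Formula: ∑k = n(n+1)/2
= 223×224/2
= 49952/2
= 24976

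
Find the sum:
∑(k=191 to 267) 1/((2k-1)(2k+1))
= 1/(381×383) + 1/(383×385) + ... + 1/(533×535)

Partial fractions: 1/((2k-1)(2k+1)) = (1/2)[1/(2k-1) - 1/(2k+1)]
The series telescopes:
= (1/2)[1/381 - 1/535]
= 77/203835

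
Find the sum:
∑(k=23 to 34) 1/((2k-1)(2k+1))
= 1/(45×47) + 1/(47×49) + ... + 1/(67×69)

Partial fractions: 1/((2k-1)(2k+1)) = (1/2)[1/(2k-1) - 1/(2k+1)]
The series telescopes:
= (1/2)[1/45 - 1/69]
= 4/1035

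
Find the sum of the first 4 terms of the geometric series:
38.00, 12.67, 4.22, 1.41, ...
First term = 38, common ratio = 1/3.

Sₙ = a(1 - rⁿ) / (1 - r)
S_4 = 38(1 - (1/3)^4) / (1 - (1/3))
S_4 = 38(1 - (1/81)) / (2/3)
S_4 = 1520/27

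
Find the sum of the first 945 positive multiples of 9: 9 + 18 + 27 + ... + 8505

Factor out 9: = 9(1 + 2 + ... + 945) = 9 × n(n+1)/2
= 9 × 945×946/2
= 9 × 446985
= 4022865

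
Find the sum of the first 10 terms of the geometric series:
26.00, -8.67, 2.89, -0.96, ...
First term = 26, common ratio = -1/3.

Sₙ = a(1 - rⁿ) / (1 - r)
S_10 = 26(1 - (-1/3)^10) / (1 - (-1/3))
S_10 = 26(1 - (1/59049)) / (4/3)
S_10 = 383812/19683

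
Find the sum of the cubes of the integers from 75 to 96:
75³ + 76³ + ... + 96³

Use ∑_{k=1}^{n} k³ = [n(n+1)/2]², then subtract the first 74 terms.
∑_{k=1}^{96} k³ = [96×97/2]² = 4656² = 21678336
∑_{k=1}^{74} k³ = [74×75/2]² = 2775² = 7700625
∑_{k=75}^{96} k³ = 21678336 - 7700625 = 13977711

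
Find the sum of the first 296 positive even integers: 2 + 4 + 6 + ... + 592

Sum of first n even numbers = n(n+1)
= 296×297
= 87912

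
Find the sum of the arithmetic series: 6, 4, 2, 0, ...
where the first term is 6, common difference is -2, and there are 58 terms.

Sₙ = n/2 × (first + last)
Last term = a + (n-1)d = 6 + (58-1)×(-2) = -108
S_58 = 58/2 × (6 + (-108))
S_58 = 58/2 × (-102) = -2958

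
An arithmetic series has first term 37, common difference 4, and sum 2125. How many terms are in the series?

Using S = n/2 × [2a + (n-1)d]
2125 = n/2 × [2(37) + (n-1)(4)]
2125 = n/2 × [74 + 4n - 4]
4250 = n × [70 + 4n]
4n² + (70)n - 4250 = 0
Discriminant: Δ = (70)² - 4(4)(-4250) = 4900 + 68000 = 72900
√Δ = 270
n = [-(70) + √Δ] / (2·4) = (-70 + 270) / 8 = 200 / 8 = 25
(The negative root is discarded since n must be a positive integer.)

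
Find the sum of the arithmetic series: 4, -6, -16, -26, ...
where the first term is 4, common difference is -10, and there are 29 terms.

Sₙ = n/2 × (first + last)
Last term = a + (n-1)d = 4 + (29-1)×(-10) = -276
S_29 = 29/2 × (4 + (-276))
S_29 = 29/2 × (-272) = -3944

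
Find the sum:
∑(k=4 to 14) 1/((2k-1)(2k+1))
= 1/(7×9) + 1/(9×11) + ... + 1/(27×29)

Partial fractions: 1/((2k-1)(2k+1)) = (1/2)[1/(2k-1) - 1/(2k+1)]
The series telescopes:
= (1/2)[1/7 - 1/29]
= 11/203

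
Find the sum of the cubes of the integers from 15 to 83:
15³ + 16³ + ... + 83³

Use ∑_{k=1}^{n} k³ = [n(n+1)/2]², then subtract the first 14 terms.
∑_{k=1}^{83} k³ = [83×84/2]² = 3486² = 12152196
∑_{k=1}^{14} k³ = [14×15/2]² = 105² = 11025
∑_{k=15}^{83} k³ = 12152196 - 11025 = 12141171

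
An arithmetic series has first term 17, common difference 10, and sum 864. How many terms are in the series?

Using S = n/2 × [2a + (n-1)d]
864 = n/2 × [2(17) + (n-1)(10)]
864 = n/2 × [34 + 10n - 10]
1728 = n × [24 + 10n]
10n² + (24)n - 1728 = 0
Discriminant: Δ = (24)² - 4(10)(-1728) = 576 + 69120 = 69696
√Δ = 264
n = [-(24) + √Δ] / (2·10) = (-24 + 264) / 20 = 240 / 20 = 12
(The negative root is discarded since n must be a positive integer.)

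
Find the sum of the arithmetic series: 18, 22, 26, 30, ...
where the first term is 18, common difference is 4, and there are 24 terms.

Sₙ = n/2 × (first + last)
Last term = a + (n-1)d = 18 + (24-1)×4 = 110
S_24 = 24/2 × (18 + 110)
S_24 = 24/2 × 128 = 1536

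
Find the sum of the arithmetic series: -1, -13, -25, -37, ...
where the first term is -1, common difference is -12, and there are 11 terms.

Sₙ = n/2 × (first + last)
Last term = a + (n-1)d = -1 + (11-1)×(-12) = -121
S_11 = 11/2 × (-1 + (-121))
S_11 = 11/2 × (-122) = -671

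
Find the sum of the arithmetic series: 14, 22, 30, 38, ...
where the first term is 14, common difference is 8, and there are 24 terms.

Sₙ = n/2 × (first + last)
Last term = a + (n-1)d = 14 + (24-1)×8 = 198
S_24 = 24/2 × (14 + 198)
S_24 = 24/2 × 212 = 2544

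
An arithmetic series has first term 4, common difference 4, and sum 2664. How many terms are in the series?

Using S = n/2 × [2a + (n-1)d]
2664 = n/2 × [2(4) + (n-1)(4)]
2664 = n/2 × [8 + 4n - 4]
5328 = n × [4 + 4n]
4n² + (4)n - 5328 = 0
Discriminant: Δ = (4)² - 4(4)(-5328) = 16 + 85248 = 85264
√Δ = 292
n = [-(4) + √Δ] / (2·4) = (-4 + 292) / 8 = 288 / 8 = 36
(The negative root is discarded since n must be a positive integer.)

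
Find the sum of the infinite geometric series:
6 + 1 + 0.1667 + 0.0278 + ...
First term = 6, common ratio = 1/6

For |r| < 1, S = a / (1 - r)
S = 6 / (1 - (1/6))
S = 6 / (5/6)
S = 36/5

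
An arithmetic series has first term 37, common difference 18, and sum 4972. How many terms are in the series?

Using S = n/2 × [2a + (n-1)d]
4972 = n/2 × [2(37) + (n-1)(18)]
4972 = n/2 × [74 + 18n - 18]
9944 = n × [56 + 18n]
18n² + (56)n - 9944 = 0
Discriminant: Δ = (56)² - 4(18)(-9944) = 3136 + 715968 = 719104
√Δ = 848
n = [-(56) + √Δ] / (2·18) = (-56 + 848) / 36 = 792 / 36 = 22
(The negative root is discarded since n must be a positive integer.)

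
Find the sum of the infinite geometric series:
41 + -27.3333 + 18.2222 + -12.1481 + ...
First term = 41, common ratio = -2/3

For |r| < 1, S = a / (1 - r)
S = 41 / (1 - (-2/3))
S = 41 / (5/3)
S = 123/5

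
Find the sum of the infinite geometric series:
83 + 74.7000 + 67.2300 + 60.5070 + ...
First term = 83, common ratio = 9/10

For |r| < 1, S = a / (1 - r)
S = 83 / (1 - (9/10))
S = 83 / (1/10)
S = 830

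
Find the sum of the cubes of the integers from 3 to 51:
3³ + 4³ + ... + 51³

Use ∑_{k=1}^{n} k³ = [n(n+1)/2]², then subtract the first 2 terms.
∑_{k=1}^{51} k³ = [51×52/2]² = 1326² = 1758276
∑_{k=1}^{2} k³ = [2×3/2]² = 3² = 9
∑_{k=3}^{51} k³ = 1758276 - 9 = 1758267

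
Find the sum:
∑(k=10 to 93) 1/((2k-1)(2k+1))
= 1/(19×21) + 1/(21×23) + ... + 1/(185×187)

Partial fractions: 1/((2k-1)(2k+1)) = (1/2)[1/(2k-1) - 1/(2k+1)]
The series telescopes:
= (1/2)[1/19 - 1/187]
= 84/3553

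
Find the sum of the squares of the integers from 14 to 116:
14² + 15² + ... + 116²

Use ∑_{k=1}^{n} k² = n(n+1)(2n+1)/6, then subtract the first 13 terms.
∑_{k=1}^{116} k² = 116×117×233/6 = 527046
∑_{k=1}^{13} k² = 13×14×27/6 = 819
∑_{k=14}^{116} k² = 527046 - 819 = 526227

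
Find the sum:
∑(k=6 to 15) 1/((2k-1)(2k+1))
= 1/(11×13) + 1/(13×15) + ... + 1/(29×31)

Partial fractions: 1/((2k-1)(2k+1)) = (1/2)[1/(2k-1) - 1/(2k+1)]
The series telescopes:
= (1/2)[1/11 - 1/31]
= 10/341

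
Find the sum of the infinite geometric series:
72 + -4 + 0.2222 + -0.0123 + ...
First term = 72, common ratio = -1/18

For |r| < 1, S = a / (1 - r)
S = 72 / (1 - (-1/18))
S = 72 / (19/18)
S = 1296/19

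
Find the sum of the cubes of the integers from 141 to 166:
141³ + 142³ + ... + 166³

Use ∑_{k=1}^{n} k³ = [n(n+1)/2]², then subtract the first 140 terms.
∑_{k=1}^{166} k³ = [166×167/2]² = 13861² = 192127321
∑_{k=1}^{140} k³ = [140×141/2]² = 9870² = 97416900
∑_{k=141}^{166} k³ = 192127321 - 97416900 = 94710421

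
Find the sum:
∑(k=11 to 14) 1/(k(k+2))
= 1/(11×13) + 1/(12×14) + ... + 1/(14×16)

Partial fractions: 1/(k(k+2)) = (1/2)[1/k - 1/(k+2)]
Telescoping leaves the first two and last two terms:
= (1/2)[1/11 + 1/12 - 1/15 - 1/16]
= 119/5280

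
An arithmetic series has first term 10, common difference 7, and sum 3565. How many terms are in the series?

Using S = n/2 × [2a + (n-1)d]
3565 = n/2 × [2(10) + (n-1)(7)]
3565 = n/2 × [20 + 7n - 7]
7130 = n × [13 + 7n]
7n² + (13)n - 7130 = 0
Discriminant: Δ = (13)² - 4(7)(-7130) = 169 + 199640 = 199809
√Δ = 447
n = [-(13) + √Δ] / (2·7) = (-13 + 447) / 14 = 434 / 14 = 31
(The negative root is discarded since n must be a positive integer.)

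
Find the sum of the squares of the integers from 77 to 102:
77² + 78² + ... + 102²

Use ∑_{k=1}^{n} k² = n(n+1)(2n+1)/6, then subtract the first 76 terms.
∑_{k=1}^{102} k² = 102×103×205/6 = 358955
∑_{k=1}^{76} k² = 76×77×153/6 = 149226
∑_{k=77}^{102} k² = 358955 - 149226 = 209729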